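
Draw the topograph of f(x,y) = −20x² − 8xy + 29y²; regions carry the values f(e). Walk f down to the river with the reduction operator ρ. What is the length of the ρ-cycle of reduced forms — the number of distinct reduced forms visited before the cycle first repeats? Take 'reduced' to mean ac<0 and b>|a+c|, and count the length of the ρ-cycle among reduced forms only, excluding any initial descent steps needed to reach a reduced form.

D = 2384, ⌊√D⌋ = 48
descent: ρ → (29,8,-20)
descent: ρ → (-20,32,17)  [lands on river]
river: ρ → (17,36,-16)
river: ρ → (-16,28,25)
river: ρ → (25,22,-19)
river: ρ → (-19,16,28)
river: ρ → (28,40,-7)
river: ρ → (-7,44,16)
river: ρ → (16,20,-31)
river: ρ → (-31,42,5)
river: ρ → (5,48,-4)
river: ρ → (-4,48,5)
river: ρ → (5,42,-31)
river: ρ → (-31,20,16)
river: ρ → (16,44,-7)
river: ρ → (-7,40,28)
river: ρ → (28,16,-19)
river: ρ → (-19,22,25)
river: ρ → (25,28,-16)
river: ρ → (-16,36,17)
river: ρ → (17,32,-20)
river: ρ → (-20,48,1)
river: ρ → (1,48,-20)
ρ-cycle length = 22 (tail of 2 descent steps not counted)

22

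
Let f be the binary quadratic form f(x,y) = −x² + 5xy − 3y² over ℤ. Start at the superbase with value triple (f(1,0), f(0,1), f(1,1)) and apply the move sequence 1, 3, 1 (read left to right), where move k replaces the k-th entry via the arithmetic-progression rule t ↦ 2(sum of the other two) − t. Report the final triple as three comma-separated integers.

start (-1,-3,1) = (f(1,0),f(0,1),f(1,1))
replace slot 1: 2·((-3)+1) − (-1) = -3 → (-3,-3,1)
replace slot 3: 2·((-3)+(-3)) − 1 = -13 → (-3,-3,-13)
replace slot 1: 2·((-3)+(-13)) − (-3) = -29 → (-29,-3,-13)

-29,-3,-13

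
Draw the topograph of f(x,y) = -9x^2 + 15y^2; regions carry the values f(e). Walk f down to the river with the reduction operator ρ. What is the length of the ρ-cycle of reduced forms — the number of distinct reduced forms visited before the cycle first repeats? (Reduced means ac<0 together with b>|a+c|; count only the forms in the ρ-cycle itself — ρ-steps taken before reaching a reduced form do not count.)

D = 540, ⌊√D⌋ = 23
descent: ρ → (15,0,-9)
descent: ρ → (-9,18,6)  [lands on river]
river: ρ → (6,18,-9)
ρ-cycle length = 2 (tail of 2 descent steps not counted)

2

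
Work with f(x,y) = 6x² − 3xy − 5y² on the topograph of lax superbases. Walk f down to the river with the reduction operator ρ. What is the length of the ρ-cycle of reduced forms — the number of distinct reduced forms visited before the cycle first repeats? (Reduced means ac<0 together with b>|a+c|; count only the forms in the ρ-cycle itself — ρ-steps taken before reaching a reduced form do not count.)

D = 129, ⌊√D⌋ = 11
descent: ρ → (-5,3,6)  [lands on river]
river: ρ → (6,9,-2)
river: ρ → (-2,11,1)
river: ρ → (1,11,-2)
river: ρ → (-2,9,6)
river: ρ → (6,3,-5)
river: ρ → (-5,7,4)
river: ρ → (4,9,-3)
river: ρ → (-3,9,4)
river: ρ → (4,7,-5)
ρ-cycle length = 10 (tail of 1 descent step not counted)

10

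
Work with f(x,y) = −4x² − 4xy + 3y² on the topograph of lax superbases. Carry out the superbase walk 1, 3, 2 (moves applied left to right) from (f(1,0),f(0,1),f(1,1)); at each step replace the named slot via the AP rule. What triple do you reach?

start (-4,3,-5) = (f(1,0),f(0,1),f(1,1))
replace slot 1: 2·(3+(-5)) − (-4) = 0 → (0,3,-5)
replace slot 3: 2·(0+3) − (-5) = 11 → (0,3,11)
replace slot 2: 2·(0+11) − 3 = 19 → (0,19,11)

0,19,11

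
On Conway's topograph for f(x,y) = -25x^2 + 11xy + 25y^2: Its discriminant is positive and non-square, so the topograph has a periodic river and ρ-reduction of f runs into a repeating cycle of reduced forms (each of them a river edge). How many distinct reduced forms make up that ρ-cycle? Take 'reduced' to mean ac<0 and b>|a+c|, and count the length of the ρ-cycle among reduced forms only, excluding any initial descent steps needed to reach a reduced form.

D = 2621, ⌊√D⌋ = 51
river: ρ → (25,39,-11)
river: ρ → (-11,49,5)
river: ρ → (5,51,-1)
river: ρ → (-1,51,5)
river: ρ → (5,49,-11)
river: ρ → (-11,39,25)
river: ρ → (25,11,-25)
river: ρ → (-25,39,11)
river: ρ → (11,49,-5)
river: ρ → (-5,51,1)
river: ρ → (1,51,-5)
river: ρ → (-5,49,11)
river: ρ → (11,39,-25)
river: ρ → (-25,11,25)
ρ-cycle length = 14 (tail of 0 descent steps not counted)

14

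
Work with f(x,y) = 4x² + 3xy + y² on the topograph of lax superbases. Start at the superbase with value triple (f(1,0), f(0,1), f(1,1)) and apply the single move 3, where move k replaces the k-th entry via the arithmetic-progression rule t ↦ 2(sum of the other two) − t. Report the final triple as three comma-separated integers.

start (4,1,8) = (f(1,0),f(0,1),f(1,1))
replace slot 3: 2·(4+1) − 8 = 2 → (4,1,2)

4,1,2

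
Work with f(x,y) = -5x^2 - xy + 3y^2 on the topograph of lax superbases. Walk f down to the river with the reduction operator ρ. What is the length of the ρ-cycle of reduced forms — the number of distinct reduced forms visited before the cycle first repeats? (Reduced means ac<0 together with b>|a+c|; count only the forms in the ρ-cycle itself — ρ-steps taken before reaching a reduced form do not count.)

D = 61, ⌊√D⌋ = 7
descent: ρ → (3,7,-1)  [lands on river]
river: ρ → (-1,7,3)
river: ρ → (3,5,-3)
river: ρ → (-3,7,1)
river: ρ → (1,7,-3)
river: ρ → (-3,5,3)
ρ-cycle length = 6 (tail of 1 descent step not counted)

6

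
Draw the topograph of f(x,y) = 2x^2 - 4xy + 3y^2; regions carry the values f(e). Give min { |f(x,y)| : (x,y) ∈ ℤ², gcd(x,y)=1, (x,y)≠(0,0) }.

translate: b→0 (≡-4 mod 4), so (2,-4,3)→(2,0,1)
flip: (2,0,1)→(1,0,2)
reduced (well bottom): (1,0,2) with a≤c, −a<b≤a
well minimum = a = 1

1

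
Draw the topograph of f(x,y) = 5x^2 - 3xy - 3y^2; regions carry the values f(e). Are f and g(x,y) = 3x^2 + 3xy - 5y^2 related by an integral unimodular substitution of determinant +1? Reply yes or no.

D₁ = 69, D₂ = 69
river cycle of f (length 4): (-3, 3, 5), (5, 7, -1), (-1, 7, 5), (5, 3, -3)
river cycle of g (length 4): (-5, 7, 1), (1, 7, -5), (-5, 3, 3), (3, 3, -5)
cycles differ ⇒ inequivalent

no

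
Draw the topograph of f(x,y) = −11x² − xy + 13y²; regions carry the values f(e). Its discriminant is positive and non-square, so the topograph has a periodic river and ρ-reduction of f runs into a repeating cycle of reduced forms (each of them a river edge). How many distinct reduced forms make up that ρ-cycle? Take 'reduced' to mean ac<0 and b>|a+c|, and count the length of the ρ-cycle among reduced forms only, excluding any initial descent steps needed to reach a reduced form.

D = 573, ⌊√D⌋ = 23
descent: ρ → (13,1,-11)
descent: ρ → (-11,21,3)  [lands on river]
river: ρ → (3,21,-11)
river: ρ → (-11,23,1)
river: ρ → (1,23,-11)
ρ-cycle length = 4 (tail of 2 descent steps not counted)

4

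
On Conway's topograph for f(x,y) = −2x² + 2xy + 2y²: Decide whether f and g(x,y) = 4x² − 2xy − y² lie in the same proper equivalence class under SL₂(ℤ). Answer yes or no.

D₁ = 20, D₂ = 20
river cycle of f (length 2): (2, 2, -2), (-2, 2, 2)
river cycle of g (length 2): (-1, 4, 1), (1, 4, -1)
cycles differ ⇒ inequivalent

no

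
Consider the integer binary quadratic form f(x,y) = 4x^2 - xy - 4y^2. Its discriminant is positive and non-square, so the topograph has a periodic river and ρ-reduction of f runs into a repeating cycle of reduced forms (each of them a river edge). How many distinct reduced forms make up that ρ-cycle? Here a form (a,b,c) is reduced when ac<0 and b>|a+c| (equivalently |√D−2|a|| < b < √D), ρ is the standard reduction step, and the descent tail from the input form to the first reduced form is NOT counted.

D = 65, ⌊√D⌋ = 8
descent: ρ → (-4,1,4)  [lands on river]
river: ρ → (4,7,-1)
river: ρ → (-1,7,4)
river: ρ → (4,1,-4)
river: ρ → (-4,7,1)
river: ρ → (1,7,-4)
ρ-cycle length = 6 (tail of 1 descent step not counted)

6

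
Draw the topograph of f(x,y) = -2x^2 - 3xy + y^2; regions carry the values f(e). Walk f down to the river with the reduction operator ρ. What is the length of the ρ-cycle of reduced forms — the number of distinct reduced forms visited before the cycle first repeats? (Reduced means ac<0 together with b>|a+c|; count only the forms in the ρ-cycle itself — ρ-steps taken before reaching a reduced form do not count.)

D = 17, ⌊√D⌋ = 4
descent: ρ → (1,3,-2)  [lands on river]
river: ρ → (-2,1,2)
river: ρ → (2,3,-1)
river: ρ → (-1,3,2)
river: ρ → (2,1,-2)
river: ρ → (-2,3,1)
ρ-cycle length = 6 (tail of 1 descent step not counted)

6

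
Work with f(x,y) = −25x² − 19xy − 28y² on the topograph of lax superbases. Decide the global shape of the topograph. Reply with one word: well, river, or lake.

D = b²−4ac = (-19)² − 4·(-25)·(-28) = -2439
D < 0 ⇒ definite ⇒ every region one sign ⇒ single well

well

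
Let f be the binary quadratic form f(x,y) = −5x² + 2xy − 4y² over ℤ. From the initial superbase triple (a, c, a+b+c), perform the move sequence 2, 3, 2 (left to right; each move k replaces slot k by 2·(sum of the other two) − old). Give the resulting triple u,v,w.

start (-5,-4,-7) = (f(1,0),f(0,1),f(1,1))
replace slot 2: 2·((-5)+(-7)) − (-4) = -20 → (-5,-20,-7)
replace slot 3: 2·((-5)+(-20)) − (-7) = -43 → (-5,-20,-43)
replace slot 2: 2·((-5)+(-43)) − (-20) = -76 → (-5,-76,-43)

-5,-76,-43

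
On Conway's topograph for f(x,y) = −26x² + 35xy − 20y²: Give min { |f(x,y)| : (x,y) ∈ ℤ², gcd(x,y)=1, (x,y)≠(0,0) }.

translate: b→17 (≡-35 mod 52), so (26,-35,20)→(26,17,11)
flip: (26,17,11)→(11,-17,26)
translate: b→5 (≡-17 mod 22), so (11,-17,26)→(11,5,20)
reduced (well bottom): (11,5,20) with a≤c, −a<b≤a
well minimum |f| = |-11| = 11 (negative-definite)

11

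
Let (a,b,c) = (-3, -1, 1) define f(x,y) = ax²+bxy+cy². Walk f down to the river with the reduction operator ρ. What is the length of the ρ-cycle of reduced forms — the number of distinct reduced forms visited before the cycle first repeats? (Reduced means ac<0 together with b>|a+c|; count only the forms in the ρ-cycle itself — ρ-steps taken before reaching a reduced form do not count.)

D = 13, ⌊√D⌋ = 3
descent: ρ → (1,3,-1)  [lands on river]
river: ρ → (-1,3,1)
ρ-cycle length = 2 (tail of 1 descent step not counted)

2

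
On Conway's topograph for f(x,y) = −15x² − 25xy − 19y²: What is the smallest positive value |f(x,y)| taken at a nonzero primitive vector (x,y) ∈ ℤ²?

translate: b→-5 (≡25 mod 30), so (15,25,19)→(15,-5,9)
flip: (15,-5,9)→(9,5,15)
reduced (well bottom): (9,5,15) with a≤c, −a<b≤a
well minimum |f| = |-9| = 9 (negative-definite)

9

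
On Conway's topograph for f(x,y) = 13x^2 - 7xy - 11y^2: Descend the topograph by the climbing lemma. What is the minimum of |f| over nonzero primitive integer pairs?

descent: ρ → (-11,7,13)  [lands on river]
river: ρ → (13,19,-5)
river: ρ → (-5,21,9)
river: ρ → (9,15,-11)
closes: descent 1, river 4
min |a| on river = 5

5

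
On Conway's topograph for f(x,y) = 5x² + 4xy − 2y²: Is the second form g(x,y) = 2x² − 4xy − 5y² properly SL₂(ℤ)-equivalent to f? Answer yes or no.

D₁ = 56, D₂ = 56
river cycle of f (length 4): (-2, 4, 5), (5, 6, -1), (-1, 6, 5), (5, 4, -2)
river cycle of g (length 4): (-5, 4, 2), (2, 4, -5), (-5, 6, 1), (1, 6, -5)
cycles differ ⇒ inequivalent

no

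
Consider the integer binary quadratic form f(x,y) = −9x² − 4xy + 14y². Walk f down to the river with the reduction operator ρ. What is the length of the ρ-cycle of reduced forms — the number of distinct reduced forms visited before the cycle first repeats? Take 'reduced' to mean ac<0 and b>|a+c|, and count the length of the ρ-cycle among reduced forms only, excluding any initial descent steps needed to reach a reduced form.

D = 520, ⌊√D⌋ = 22
descent: ρ → (14,4,-9)
descent: ρ → (-9,14,9)  [lands on river]
river: ρ → (9,22,-1)
river: ρ → (-1,22,9)
river: ρ → (9,14,-9)
river: ρ → (-9,22,1)
river: ρ → (1,22,-9)
ρ-cycle length = 6 (tail of 2 descent steps not counted)

6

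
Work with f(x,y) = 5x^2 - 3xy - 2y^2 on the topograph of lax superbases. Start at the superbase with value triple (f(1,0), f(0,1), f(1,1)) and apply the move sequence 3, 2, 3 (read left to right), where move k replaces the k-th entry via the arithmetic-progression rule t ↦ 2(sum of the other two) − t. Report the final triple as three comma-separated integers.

start (5,-2,0) = (f(1,0),f(0,1),f(1,1))
replace slot 3: 2·(5+(-2)) − 0 = 6 → (5,-2,6)
replace slot 2: 2·(5+6) − (-2) = 24 → (5,24,6)
replace slot 3: 2·(5+24) − 6 = 52 → (5,24,52)

5,24,52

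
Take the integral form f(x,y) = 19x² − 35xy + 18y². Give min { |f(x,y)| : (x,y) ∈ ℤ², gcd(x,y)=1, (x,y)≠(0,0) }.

translate: b→3 (≡-35 mod 38), so (19,-35,18)→(19,3,2)
flip: (19,3,2)→(2,-3,19)
translate: b→1 (≡-3 mod 4), so (2,-3,19)→(2,1,18)
reduced (well bottom): (2,1,18) with a≤c, −a<b≤a
well minimum = a = 2

2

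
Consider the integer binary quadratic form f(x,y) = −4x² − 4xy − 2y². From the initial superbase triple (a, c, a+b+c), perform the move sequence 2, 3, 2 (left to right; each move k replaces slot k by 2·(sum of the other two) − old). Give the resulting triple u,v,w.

start (-4,-2,-10) = (f(1,0),f(0,1),f(1,1))
replace slot 2: 2·((-4)+(-10)) − (-2) = -26 → (-4,-26,-10)
replace slot 3: 2·((-4)+(-26)) − (-10) = -50 → (-4,-26,-50)
replace slot 2: 2·((-4)+(-50)) − (-26) = -82 → (-4,-82,-50)

-4,-82,-50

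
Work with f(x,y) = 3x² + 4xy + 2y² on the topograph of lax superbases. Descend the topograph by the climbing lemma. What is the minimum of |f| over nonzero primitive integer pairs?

translate: b→-2 (≡4 mod 6), so (3,4,2)→(3,-2,1)
flip: (3,-2,1)→(1,2,3)
translate: b→0 (≡2 mod 2), so (1,2,3)→(1,0,2)
reduced (well bottom): (1,0,2) with a≤c, −a<b≤a
well minimum = a = 1

1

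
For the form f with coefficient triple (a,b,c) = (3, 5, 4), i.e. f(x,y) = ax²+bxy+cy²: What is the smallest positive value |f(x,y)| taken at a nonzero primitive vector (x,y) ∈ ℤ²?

translate: b→-1 (≡5 mod 6), so (3,5,4)→(3,-1,2)
flip: (3,-1,2)→(2,1,3)
reduced (well bottom): (2,1,3) with a≤c, −a<b≤a
well minimum = a = 2

2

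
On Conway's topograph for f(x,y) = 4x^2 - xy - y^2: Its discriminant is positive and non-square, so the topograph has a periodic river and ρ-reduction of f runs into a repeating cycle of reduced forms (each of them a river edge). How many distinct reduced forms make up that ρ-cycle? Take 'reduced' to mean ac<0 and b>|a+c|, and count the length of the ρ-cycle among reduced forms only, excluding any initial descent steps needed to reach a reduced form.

D = 17, ⌊√D⌋ = 4
descent: ρ → (-1,3,2)  [lands on river]
river: ρ → (2,1,-2)
river: ρ → (-2,3,1)
river: ρ → (1,3,-2)
river: ρ → (-2,1,2)
river: ρ → (2,3,-1)
ρ-cycle length = 6 (tail of 1 descent step not counted)

6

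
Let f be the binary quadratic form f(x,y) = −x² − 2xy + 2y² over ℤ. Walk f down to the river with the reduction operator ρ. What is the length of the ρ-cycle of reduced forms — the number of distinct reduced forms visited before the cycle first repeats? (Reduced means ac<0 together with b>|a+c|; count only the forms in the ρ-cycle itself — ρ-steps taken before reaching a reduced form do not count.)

D = 12, ⌊√D⌋ = 3
descent: ρ → (2,2,-1)  [lands on river]
river: ρ → (-1,2,2)
ρ-cycle length = 2 (tail of 1 descent step not counted)

2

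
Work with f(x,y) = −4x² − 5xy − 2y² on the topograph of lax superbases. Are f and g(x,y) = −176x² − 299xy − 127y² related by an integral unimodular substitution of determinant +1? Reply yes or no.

D₁ = -7, D₂ = -7
f is negative-definite; reduce −f:
−f: translate: b→-3 (≡5 mod 8), so (4,5,2)→(4,-3,1)
−f: flip: (4,-3,1)→(1,3,4)
−f: translate: b→1 (≡3 mod 2), so (1,3,4)→(1,1,2)
−f: reduced (well bottom): (1,1,2) with a≤c, −a<b≤a
flip sign back: reduced form of f is (-1,-1,-2)
g is negative-definite; reduce −g:
−g: translate: b→-53 (≡299 mod 352), so (176,299,127)→(176,-53,4)
−g: flip: (176,-53,4)→(4,53,176)
−g: translate: b→-3 (≡53 mod 8), so (4,53,176)→(4,-3,1)
−g: flip: (4,-3,1)→(1,3,4)
−g: translate: b→1 (≡3 mod 2), so (1,3,4)→(1,1,2)
−g: reduced (well bottom): (1,1,2) with a≤c, −a<b≤a
flip sign back: reduced form of g is (-1,-1,-2)
reduced forms (-1, -1, -2) vs (-1, -1, -2) ⇒ equivalent

yes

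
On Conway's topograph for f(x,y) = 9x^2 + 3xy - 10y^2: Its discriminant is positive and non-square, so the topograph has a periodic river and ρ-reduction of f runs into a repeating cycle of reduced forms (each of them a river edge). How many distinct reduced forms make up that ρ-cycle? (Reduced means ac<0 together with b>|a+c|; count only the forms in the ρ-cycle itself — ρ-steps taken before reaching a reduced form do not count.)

D = 369, ⌊√D⌋ = 19
river: ρ → (-10,17,2)
river: ρ → (2,19,-1)
river: ρ → (-1,19,2)
river: ρ → (2,17,-10)
river: ρ → (-10,3,9)
river: ρ → (9,15,-4)
river: ρ → (-4,17,5)
river: ρ → (5,13,-10)
river: ρ → (-10,7,8)
river: ρ → (8,9,-9)
river: ρ → (-9,9,8)
river: ρ → (8,7,-10)
river: ρ → (-10,13,5)
river: ρ → (5,17,-4)
river: ρ → (-4,15,9)
river: ρ → (9,3,-10)
ρ-cycle length = 16 (tail of 0 descent steps not counted)

16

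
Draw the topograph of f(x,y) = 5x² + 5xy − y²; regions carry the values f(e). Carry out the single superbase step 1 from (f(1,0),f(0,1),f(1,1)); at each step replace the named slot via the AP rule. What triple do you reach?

start (5,-1,9) = (f(1,0),f(0,1),f(1,1))
replace slot 1: 2·((-1)+9) − 5 = 11 → (11,-1,9)

11,-1,9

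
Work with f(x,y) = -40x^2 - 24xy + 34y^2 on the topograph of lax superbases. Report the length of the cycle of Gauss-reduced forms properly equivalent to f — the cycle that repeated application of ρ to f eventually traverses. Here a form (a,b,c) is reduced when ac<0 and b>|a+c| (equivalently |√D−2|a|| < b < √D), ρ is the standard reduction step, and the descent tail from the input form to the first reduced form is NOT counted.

D = 6016, ⌊√D⌋ = 77
descent: ρ → (34,24,-40)  [lands on river]
river: ρ → (-40,56,18)
river: ρ → (18,52,-46)
river: ρ → (-46,40,24)
river: ρ → (24,56,-30)
river: ρ → (-30,64,16)
river: ρ → (16,64,-30)
river: ρ → (-30,56,24)
river: ρ → (24,40,-46)
river: ρ → (-46,52,18)
river: ρ → (18,56,-40)
river: ρ → (-40,24,34)
river: ρ → (34,44,-30)
river: ρ → (-30,76,2)
river: ρ → (2,76,-30)
river: ρ → (-30,44,34)
ρ-cycle length = 16 (tail of 1 descent step not counted)

16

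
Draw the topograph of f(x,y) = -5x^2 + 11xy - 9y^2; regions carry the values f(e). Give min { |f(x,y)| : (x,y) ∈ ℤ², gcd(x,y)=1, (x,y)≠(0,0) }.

translate: b→-1 (≡-11 mod 10), so (5,-11,9)→(5,-1,3)
flip: (5,-1,3)→(3,1,5)
reduced (well bottom): (3,1,5) with a≤c, −a<b≤a
well minimum |f| = |-3| = 3 (negative-definite)

3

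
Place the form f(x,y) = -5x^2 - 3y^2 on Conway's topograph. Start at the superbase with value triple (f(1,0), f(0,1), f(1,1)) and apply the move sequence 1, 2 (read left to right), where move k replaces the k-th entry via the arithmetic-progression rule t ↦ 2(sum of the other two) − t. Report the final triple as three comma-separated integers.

start (-5,-3,-8) = (f(1,0),f(0,1),f(1,1))
replace slot 1: 2·((-3)+(-8)) − (-5) = -17 → (-17,-3,-8)
replace slot 2: 2·((-17)+(-8)) − (-3) = -47 → (-17,-47,-8)

-17,-47,-8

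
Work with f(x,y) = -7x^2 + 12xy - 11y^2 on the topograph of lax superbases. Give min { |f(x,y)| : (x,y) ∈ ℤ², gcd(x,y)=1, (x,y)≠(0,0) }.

translate: b→2 (≡-12 mod 14), so (7,-12,11)→(7,2,6)
flip: (7,2,6)→(6,-2,7)
reduced (well bottom): (6,-2,7) with a≤c, −a<b≤a
well minimum |f| = |-6| = 6 (negative-definite)

6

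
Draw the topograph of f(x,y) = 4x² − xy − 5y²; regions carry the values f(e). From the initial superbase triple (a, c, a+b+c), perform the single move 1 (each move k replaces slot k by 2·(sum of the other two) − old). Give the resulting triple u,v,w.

start (4,-5,-2) = (f(1,0),f(0,1),f(1,1))
replace slot 1: 2·((-5)+(-2)) − 4 = -18 → (-18,-5,-2)

-18,-5,-2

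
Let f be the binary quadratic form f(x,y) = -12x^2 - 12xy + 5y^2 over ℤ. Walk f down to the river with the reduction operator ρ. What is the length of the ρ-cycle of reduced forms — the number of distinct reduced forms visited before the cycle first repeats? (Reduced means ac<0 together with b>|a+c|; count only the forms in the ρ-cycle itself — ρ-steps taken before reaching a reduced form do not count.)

D = 384, ⌊√D⌋ = 19
descent: ρ → (5,12,-12)  [lands on river]
river: ρ → (-12,12,5)
river: ρ → (5,18,-3)
river: ρ → (-3,18,5)
ρ-cycle length = 4 (tail of 1 descent step not counted)

4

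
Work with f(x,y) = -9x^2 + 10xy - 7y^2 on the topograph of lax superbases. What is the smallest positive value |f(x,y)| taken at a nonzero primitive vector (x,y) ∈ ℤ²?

translate: b→8 (≡-10 mod 18), so (9,-10,7)→(9,8,6)
flip: (9,8,6)→(6,-8,9)
translate: b→4 (≡-8 mod 12), so (6,-8,9)→(6,4,7)
reduced (well bottom): (6,4,7) with a≤c, −a<b≤a
well minimum |f| = |-6| = 6 (negative-definite)

6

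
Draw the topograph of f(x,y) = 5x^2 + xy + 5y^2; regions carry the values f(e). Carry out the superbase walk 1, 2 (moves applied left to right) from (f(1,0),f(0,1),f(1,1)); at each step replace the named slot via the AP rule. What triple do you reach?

start (5,5,11) = (f(1,0),f(0,1),f(1,1))
replace slot 1: 2·(5+11) − 5 = 27 → (27,5,11)
replace slot 2: 2·(27+11) − 5 = 71 → (27,71,11)

27,71,11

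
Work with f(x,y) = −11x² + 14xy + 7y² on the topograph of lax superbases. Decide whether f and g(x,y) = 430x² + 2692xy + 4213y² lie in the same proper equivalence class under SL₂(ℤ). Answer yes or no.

D₁ = 504, D₂ = 504
river cycle of f (length 10): (7, 14, -11), (-11, 8, 10), (10, 12, -9), (-9, 6, 13), (13, 20, -2), (-2, 20, 13), (13, 6, -9), (-9, 12, 10), (10, 8, -11), (-11, 14, 7)
river cycle of g (length 10): (7, 14, -11), (-11, 8, 10), (10, 12, -9), (-9, 6, 13), (13, 20, -2), (-2, 20, 13), (13, 6, -9), (-9, 12, 10), (10, 8, -11), (-11, 14, 7)
cycles coincide ⇒ equivalent

yes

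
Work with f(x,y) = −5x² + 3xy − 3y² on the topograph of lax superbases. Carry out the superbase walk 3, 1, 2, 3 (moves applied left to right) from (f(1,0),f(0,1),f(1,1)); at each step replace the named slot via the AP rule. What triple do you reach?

start (-5,-3,-5) = (f(1,0),f(0,1),f(1,1))
replace slot 3: 2·((-5)+(-3)) − (-5) = -11 → (-5,-3,-11)
replace slot 1: 2·((-3)+(-11)) − (-5) = -23 → (-23,-3,-11)
replace slot 2: 2·((-23)+(-11)) − (-3) = -65 → (-23,-65,-11)
replace slot 3: 2·((-23)+(-65)) − (-11) = -165 → (-23,-65,-165)

-23,-65,-165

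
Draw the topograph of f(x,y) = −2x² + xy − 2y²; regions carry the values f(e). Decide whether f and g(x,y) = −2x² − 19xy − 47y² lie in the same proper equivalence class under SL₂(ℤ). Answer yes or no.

D₁ = -15, D₂ = -15
f is negative-definite; reduce −f:
−f: flip: (2,-1,2)→(2,1,2)
−f: reduced (well bottom): (2,1,2) with a≤c, −a<b≤a
flip sign back: reduced form of f is (-2,-1,-2)
g is negative-definite; reduce −g:
−g: translate: b→-1 (≡19 mod 4), so (2,19,47)→(2,-1,2)
−g: flip: (2,-1,2)→(2,1,2)
−g: reduced (well bottom): (2,1,2) with a≤c, −a<b≤a
flip sign back: reduced form of g is (-2,-1,-2)
reduced forms (-2, -1, -2) vs (-2, -1, -2) ⇒ equivalent

yes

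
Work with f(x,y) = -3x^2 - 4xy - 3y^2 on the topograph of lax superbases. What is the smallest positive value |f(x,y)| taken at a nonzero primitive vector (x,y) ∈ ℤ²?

translate: b→-2 (≡4 mod 6), so (3,4,3)→(3,-2,2)
flip: (3,-2,2)→(2,2,3)
reduced (well bottom): (2,2,3) with a≤c, −a<b≤a
well minimum |f| = |-2| = 2 (negative-definite)

2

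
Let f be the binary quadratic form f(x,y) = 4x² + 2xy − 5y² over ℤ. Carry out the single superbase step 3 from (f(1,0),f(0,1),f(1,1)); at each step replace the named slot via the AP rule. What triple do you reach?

start (4,-5,1) = (f(1,0),f(0,1),f(1,1))
replace slot 3: 2·(4+(-5)) − 1 = -3 → (4,-5,-3)

4,-5,-3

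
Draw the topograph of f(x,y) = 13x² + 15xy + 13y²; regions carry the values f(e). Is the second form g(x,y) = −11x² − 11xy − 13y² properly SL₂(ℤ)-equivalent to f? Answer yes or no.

D₁ = -451, D₂ = -451
f: translate: b→-11 (≡15 mod 26), so (13,15,13)→(13,-11,11)
f: flip: (13,-11,11)→(11,11,13)
f: reduced (well bottom): (11,11,13) with a≤c, −a<b≤a
g is negative-definite; reduce −g:
−g: reduced (well bottom): (11,11,13) with a≤c, −a<b≤a
flip sign back: reduced form of g is (-11,-11,-13)
reduced forms (11, 11, 13) vs (-11, -11, -13) ⇒ inequivalent

no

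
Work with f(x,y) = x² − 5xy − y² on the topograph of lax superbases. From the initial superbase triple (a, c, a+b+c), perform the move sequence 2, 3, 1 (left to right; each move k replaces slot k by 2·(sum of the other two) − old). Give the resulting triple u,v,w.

start (1,-1,-5) = (f(1,0),f(0,1),f(1,1))
replace slot 2: 2·(1+(-5)) − (-1) = -7 → (1,-7,-5)
replace slot 3: 2·(1+(-7)) − (-5) = -7 → (1,-7,-7)
replace slot 1: 2·((-7)+(-7)) − 1 = -29 → (-29,-7,-7)

-29,-7,-7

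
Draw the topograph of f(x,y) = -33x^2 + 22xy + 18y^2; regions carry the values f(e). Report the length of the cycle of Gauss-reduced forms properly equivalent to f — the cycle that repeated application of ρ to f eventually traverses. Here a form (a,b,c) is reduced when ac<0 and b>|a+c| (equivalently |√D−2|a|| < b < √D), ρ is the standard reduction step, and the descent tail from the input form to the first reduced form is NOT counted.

D = 2860, ⌊√D⌋ = 53
river: ρ → (18,50,-5)
river: ρ → (-5,50,18)
river: ρ → (18,22,-33)
river: ρ → (-33,44,7)
river: ρ → (7,40,-45)
river: ρ → (-45,50,2)
river: ρ → (2,50,-45)
river: ρ → (-45,40,7)
river: ρ → (7,44,-33)
river: ρ → (-33,22,18)
ρ-cycle length = 10 (tail of 0 descent steps not counted)

10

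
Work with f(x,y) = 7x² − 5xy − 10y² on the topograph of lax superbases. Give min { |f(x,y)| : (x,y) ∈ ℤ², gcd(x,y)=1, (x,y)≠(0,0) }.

descent: ρ → (-10,5,7)  [lands on river]
river: ρ → (7,9,-8)
river: ρ → (-8,7,8)
river: ρ → (8,9,-7)
river: ρ → (-7,5,10)
river: ρ → (10,15,-2)
river: ρ → (-2,17,2)
river: ρ → (2,15,-10)
closes: descent 1, river 8
min |a| on river = 2

2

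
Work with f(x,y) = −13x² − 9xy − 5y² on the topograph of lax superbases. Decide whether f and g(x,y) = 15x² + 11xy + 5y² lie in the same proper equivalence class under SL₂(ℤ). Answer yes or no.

D₁ = -179, D₂ = -179
f is negative-definite; reduce −f:
−f: flip: (13,9,5)→(5,-9,13)
−f: translate: b→1 (≡-9 mod 10), so (5,-9,13)→(5,1,9)
−f: reduced (well bottom): (5,1,9) with a≤c, −a<b≤a
flip sign back: reduced form of f is (-5,-1,-9)
g: flip: (15,11,5)→(5,-11,15)
g: translate: b→-1 (≡-11 mod 10), so (5,-11,15)→(5,-1,9)
g: reduced (well bottom): (5,-1,9) with a≤c, −a<b≤a
reduced forms (-5, -1, -9) vs (5, -1, 9) ⇒ inequivalent

no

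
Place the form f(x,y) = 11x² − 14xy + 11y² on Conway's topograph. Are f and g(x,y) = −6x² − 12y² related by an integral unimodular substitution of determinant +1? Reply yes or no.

D₁ = -288, D₂ = -288
f: translate: b→8 (≡-14 mod 22), so (11,-14,11)→(11,8,8)
f: flip: (11,8,8)→(8,-8,11)
f: translate: b→8 (≡-8 mod 16), so (8,-8,11)→(8,8,11)
f: reduced (well bottom): (8,8,11) with a≤c, −a<b≤a
g is negative-definite; reduce −g:
−g: reduced (well bottom): (6,0,12) with a≤c, −a<b≤a
flip sign back: reduced form of g is (-6,0,-12)
reduced forms (8, 8, 11) vs (-6, 0, -12) ⇒ inequivalent

no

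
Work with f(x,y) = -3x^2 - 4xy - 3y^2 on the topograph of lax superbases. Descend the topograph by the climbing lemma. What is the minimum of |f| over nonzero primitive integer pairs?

translate: b→-2 (≡4 mod 6), so (3,4,3)→(3,-2,2)
flip: (3,-2,2)→(2,2,3)
reduced (well bottom): (2,2,3) with a≤c, −a<b≤a
well minimum |f| = |-2| = 2 (negative-definite)

2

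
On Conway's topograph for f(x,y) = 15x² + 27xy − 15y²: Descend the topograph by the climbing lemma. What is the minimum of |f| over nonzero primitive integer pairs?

river: ρ → (-15,33,9)
river: ρ → (9,39,-3)
river: ρ → (-3,39,9)
river: ρ → (9,33,-15)
river: ρ → (-15,27,15)
river: ρ → (15,33,-9)
river: ρ → (-9,39,3)
river: ρ → (3,39,-9)
river: ρ → (-9,33,15)
river: ρ → (15,27,-15)
closes: descent 0, river 10
min |a| on river = 3

3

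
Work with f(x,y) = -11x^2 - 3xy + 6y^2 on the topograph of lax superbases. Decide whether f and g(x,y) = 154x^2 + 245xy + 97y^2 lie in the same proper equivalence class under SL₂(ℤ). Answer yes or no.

D₁ = 273, D₂ = 273
river cycle of f (length 8): (6, 15, -2), (-2, 13, 13), (13, 13, -2), (-2, 15, 6), (6, 9, -8), (-8, 7, 7), (7, 7, -8), (-8, 9, 6)
river cycle of g (length 8): (6, 15, -2), (-2, 13, 13), (13, 13, -2), (-2, 15, 6), (6, 9, -8), (-8, 7, 7), (7, 7, -8), (-8, 9, 6)
cycles coincide ⇒ equivalent

yes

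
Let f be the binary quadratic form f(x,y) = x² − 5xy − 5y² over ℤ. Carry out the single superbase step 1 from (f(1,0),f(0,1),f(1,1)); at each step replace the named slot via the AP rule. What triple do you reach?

start (1,-5,-9) = (f(1,0),f(0,1),f(1,1))
replace slot 1: 2·((-5)+(-9)) − 1 = -29 → (-29,-5,-9)

-29,-5,-9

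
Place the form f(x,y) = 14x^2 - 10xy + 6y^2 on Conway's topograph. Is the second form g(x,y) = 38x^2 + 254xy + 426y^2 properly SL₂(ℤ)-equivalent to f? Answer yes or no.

D₁ = -236, D₂ = -236
f: flip: (14,-10,6)→(6,10,14)
f: translate: b→-2 (≡10 mod 12), so (6,10,14)→(6,-2,10)
f: reduced (well bottom): (6,-2,10) with a≤c, −a<b≤a
g: translate: b→26 (≡254 mod 76), so (38,254,426)→(38,26,6)
g: flip: (38,26,6)→(6,-26,38)
g: translate: b→-2 (≡-26 mod 12), so (6,-26,38)→(6,-2,10)
g: reduced (well bottom): (6,-2,10) with a≤c, −a<b≤a
reduced forms (6, -2, 10) vs (6, -2, 10) ⇒ equivalent

yes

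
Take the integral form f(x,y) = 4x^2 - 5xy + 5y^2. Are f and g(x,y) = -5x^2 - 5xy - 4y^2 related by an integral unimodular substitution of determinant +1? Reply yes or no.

D₁ = -55, D₂ = -55
f: translate: b→3 (≡-5 mod 8), so (4,-5,5)→(4,3,4)
f: reduced (well bottom): (4,3,4) with a≤c, −a<b≤a
g is negative-definite; reduce −g:
−g: flip: (5,5,4)→(4,-5,5)
−g: translate: b→3 (≡-5 mod 8), so (4,-5,5)→(4,3,4)
−g: reduced (well bottom): (4,3,4) with a≤c, −a<b≤a
flip sign back: reduced form of g is (-4,-3,-4)
reduced forms (4, 3, 4) vs (-4, -3, -4) ⇒ inequivalent

no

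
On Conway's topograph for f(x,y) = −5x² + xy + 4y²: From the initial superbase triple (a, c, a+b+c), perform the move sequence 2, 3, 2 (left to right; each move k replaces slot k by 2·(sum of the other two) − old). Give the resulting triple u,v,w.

start (-5,4,0) = (f(1,0),f(0,1),f(1,1))
replace slot 2: 2·((-5)+0) − 4 = -14 → (-5,-14,0)
replace slot 3: 2·((-5)+(-14)) − 0 = -38 → (-5,-14,-38)
replace slot 2: 2·((-5)+(-38)) − (-14) = -72 → (-5,-72,-38)

-5,-72,-38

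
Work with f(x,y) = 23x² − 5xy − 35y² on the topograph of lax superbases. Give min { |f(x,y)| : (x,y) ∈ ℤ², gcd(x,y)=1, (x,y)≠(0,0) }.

descent: ρ → (-35,5,23)
descent: ρ → (23,41,-17)  [lands on river]
river: ρ → (-17,27,37)
river: ρ → (37,47,-7)
river: ρ → (-7,51,23)
closes: descent 2, river 4
min |a| on river = 7

7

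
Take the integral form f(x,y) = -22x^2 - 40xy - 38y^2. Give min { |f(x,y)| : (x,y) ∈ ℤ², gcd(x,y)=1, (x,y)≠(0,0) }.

translate: b→-4 (≡40 mod 44), so (22,40,38)→(22,-4,20)
flip: (22,-4,20)→(20,4,22)
reduced (well bottom): (20,4,22) with a≤c, −a<b≤a
well minimum |f| = |-20| = 20 (negative-definite)

20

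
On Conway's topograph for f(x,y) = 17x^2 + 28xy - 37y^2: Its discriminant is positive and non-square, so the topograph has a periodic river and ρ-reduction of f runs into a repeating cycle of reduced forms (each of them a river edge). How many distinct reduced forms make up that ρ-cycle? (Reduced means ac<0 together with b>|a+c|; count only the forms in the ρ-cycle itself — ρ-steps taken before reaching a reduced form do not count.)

D = 3300, ⌊√D⌋ = 57
river: ρ → (-37,46,8)
river: ρ → (8,50,-25)
river: ρ → (-25,50,8)
river: ρ → (8,46,-37)
river: ρ → (-37,28,17)
river: ρ → (17,40,-25)
river: ρ → (-25,10,32)
river: ρ → (32,54,-3)
river: ρ → (-3,54,32)
river: ρ → (32,10,-25)
river: ρ → (-25,40,17)
river: ρ → (17,28,-37)
ρ-cycle length = 12 (tail of 0 descent steps not counted)

12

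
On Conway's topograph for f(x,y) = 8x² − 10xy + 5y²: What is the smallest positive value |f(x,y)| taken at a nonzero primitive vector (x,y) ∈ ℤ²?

translate: b→6 (≡-10 mod 16), so (8,-10,5)→(8,6,3)
flip: (8,6,3)→(3,-6,8)
translate: b→0 (≡-6 mod 6), so (3,-6,8)→(3,0,5)
reduced (well bottom): (3,0,5) with a≤c, −a<b≤a
well minimum = a = 3

3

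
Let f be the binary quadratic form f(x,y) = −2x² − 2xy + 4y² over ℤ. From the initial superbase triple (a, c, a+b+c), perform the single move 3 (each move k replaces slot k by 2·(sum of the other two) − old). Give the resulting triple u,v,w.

start (-2,4,0) = (f(1,0),f(0,1),f(1,1))
replace slot 3: 2·((-2)+4) − 0 = 4 → (-2,4,4)

-2,4,4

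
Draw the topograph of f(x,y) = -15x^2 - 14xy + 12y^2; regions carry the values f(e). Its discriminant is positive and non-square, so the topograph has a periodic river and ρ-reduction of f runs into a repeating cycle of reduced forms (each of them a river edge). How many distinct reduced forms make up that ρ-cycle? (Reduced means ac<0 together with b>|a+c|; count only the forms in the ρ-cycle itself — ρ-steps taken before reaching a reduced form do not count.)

D = 916, ⌊√D⌋ = 30
descent: ρ → (12,14,-15)  [lands on river]
river: ρ → (-15,16,11)
river: ρ → (11,28,-3)
river: ρ → (-3,26,20)
river: ρ → (20,14,-9)
river: ρ → (-9,22,12)
river: ρ → (12,26,-5)
river: ρ → (-5,24,17)
river: ρ → (17,10,-12)
river: ρ → (-12,14,15)
river: ρ → (15,16,-11)
river: ρ → (-11,28,3)
river: ρ → (3,26,-20)
river: ρ → (-20,14,9)
river: ρ → (9,22,-12)
river: ρ → (-12,26,5)
river: ρ → (5,24,-17)
river: ρ → (-17,10,12)
ρ-cycle length = 18 (tail of 1 descent step not counted)

18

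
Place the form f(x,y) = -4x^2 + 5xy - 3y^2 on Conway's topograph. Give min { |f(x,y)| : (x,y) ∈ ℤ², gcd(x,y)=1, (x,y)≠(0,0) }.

translate: b→3 (≡-5 mod 8), so (4,-5,3)→(4,3,2)
flip: (4,3,2)→(2,-3,4)
translate: b→1 (≡-3 mod 4), so (2,-3,4)→(2,1,3)
reduced (well bottom): (2,1,3) with a≤c, −a<b≤a
well minimum |f| = |-2| = 2 (negative-definite)

2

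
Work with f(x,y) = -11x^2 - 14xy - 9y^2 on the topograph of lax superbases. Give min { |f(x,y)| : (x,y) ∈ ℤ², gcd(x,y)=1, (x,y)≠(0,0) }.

translate: b→-8 (≡14 mod 22), so (11,14,9)→(11,-8,6)
flip: (11,-8,6)→(6,8,11)
translate: b→-4 (≡8 mod 12), so (6,8,11)→(6,-4,9)
reduced (well bottom): (6,-4,9) with a≤c, −a<b≤a
well minimum |f| = |-6| = 6 (negative-definite)

6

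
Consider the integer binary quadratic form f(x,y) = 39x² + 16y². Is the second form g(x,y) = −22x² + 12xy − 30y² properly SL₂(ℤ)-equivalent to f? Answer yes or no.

D₁ = -2496, D₂ = -2496
f: flip: (39,0,16)→(16,0,39)
f: reduced (well bottom): (16,0,39) with a≤c, −a<b≤a
g is negative-definite; reduce −g:
−g: reduced (well bottom): (22,-12,30) with a≤c, −a<b≤a
flip sign back: reduced form of g is (-22,12,-30)
reduced forms (16, 0, 39) vs (-22, 12, -30) ⇒ inequivalent

no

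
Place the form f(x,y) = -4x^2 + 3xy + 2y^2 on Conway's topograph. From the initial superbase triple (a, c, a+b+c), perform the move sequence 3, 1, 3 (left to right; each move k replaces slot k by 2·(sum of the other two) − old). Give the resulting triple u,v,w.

start (-4,2,1) = (f(1,0),f(0,1),f(1,1))
replace slot 3: 2·((-4)+2) − 1 = -5 → (-4,2,-5)
replace slot 1: 2·(2+(-5)) − (-4) = -2 → (-2,2,-5)
replace slot 3: 2·((-2)+2) − (-5) = 5 → (-2,2,5)

-2,2,5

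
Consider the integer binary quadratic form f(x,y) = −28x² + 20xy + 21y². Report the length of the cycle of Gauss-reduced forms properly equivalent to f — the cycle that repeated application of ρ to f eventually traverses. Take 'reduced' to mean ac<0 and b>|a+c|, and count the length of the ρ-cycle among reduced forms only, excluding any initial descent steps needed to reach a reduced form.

D = 2752, ⌊√D⌋ = 52
river: ρ → (21,22,-27)
river: ρ → (-27,32,16)
river: ρ → (16,32,-27)
river: ρ → (-27,22,21)
river: ρ → (21,20,-28)
river: ρ → (-28,36,13)
river: ρ → (13,42,-19)
river: ρ → (-19,34,21)
river: ρ → (21,50,-3)
river: ρ → (-3,52,4)
river: ρ → (4,52,-3)
river: ρ → (-3,50,21)
river: ρ → (21,34,-19)
river: ρ → (-19,42,13)
river: ρ → (13,36,-28)
river: ρ → (-28,20,21)
ρ-cycle length = 16 (tail of 0 descent steps not counted)

16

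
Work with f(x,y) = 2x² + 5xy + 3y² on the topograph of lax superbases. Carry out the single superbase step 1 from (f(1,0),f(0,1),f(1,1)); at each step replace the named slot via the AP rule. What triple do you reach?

start (2,3,10) = (f(1,0),f(0,1),f(1,1))
replace slot 1: 2·(3+10) − 2 = 24 → (24,3,10)

24,3,10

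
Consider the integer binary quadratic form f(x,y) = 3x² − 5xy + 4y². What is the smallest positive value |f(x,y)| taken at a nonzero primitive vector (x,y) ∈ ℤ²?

translate: b→1 (≡-5 mod 6), so (3,-5,4)→(3,1,2)
flip: (3,1,2)→(2,-1,3)
reduced (well bottom): (2,-1,3) with a≤c, −a<b≤a
well minimum = a = 2

2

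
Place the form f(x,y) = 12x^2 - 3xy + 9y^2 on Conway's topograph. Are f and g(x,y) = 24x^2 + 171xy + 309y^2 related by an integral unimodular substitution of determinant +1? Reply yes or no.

D₁ = -423, D₂ = -423
f: flip: (12,-3,9)→(9,3,12)
f: reduced (well bottom): (9,3,12) with a≤c, −a<b≤a
g: translate: b→-21 (≡171 mod 48), so (24,171,309)→(24,-21,9)
g: flip: (24,-21,9)→(9,21,24)
g: translate: b→3 (≡21 mod 18), so (9,21,24)→(9,3,12)
g: reduced (well bottom): (9,3,12) with a≤c, −a<b≤a
reduced forms (9, 3, 12) vs (9, 3, 12) ⇒ equivalent

yes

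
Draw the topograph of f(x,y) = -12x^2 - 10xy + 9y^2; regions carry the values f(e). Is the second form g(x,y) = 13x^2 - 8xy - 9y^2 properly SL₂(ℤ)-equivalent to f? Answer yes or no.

D₁ = 532, D₂ = 532
river cycle of f (length 16): (9, 10, -12), (-12, 14, 7), (7, 14, -12), (-12, 10, 9), (9, 8, -13), (-13, 18, 4), (4, 22, -3), (-3, 20, 11), (11, 2, -12), (-12, 22, 1), … (6 more)
river cycle of g (length 16): (-9, 8, 13), (13, 18, -4), (-4, 22, 3), (3, 20, -11), (-11, 2, 12), (12, 22, -1), (-1, 22, 12), (12, 2, -11), (-11, 20, 3), (3, 22, -4), … (6 more)
cycles differ ⇒ inequivalent

no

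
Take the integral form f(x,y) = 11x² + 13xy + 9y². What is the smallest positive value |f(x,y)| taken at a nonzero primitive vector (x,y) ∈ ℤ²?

translate: b→-9 (≡13 mod 22), so (11,13,9)→(11,-9,7)
flip: (11,-9,7)→(7,9,11)
translate: b→-5 (≡9 mod 14), so (7,9,11)→(7,-5,9)
reduced (well bottom): (7,-5,9) with a≤c, −a<b≤a
well minimum = a = 7

7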